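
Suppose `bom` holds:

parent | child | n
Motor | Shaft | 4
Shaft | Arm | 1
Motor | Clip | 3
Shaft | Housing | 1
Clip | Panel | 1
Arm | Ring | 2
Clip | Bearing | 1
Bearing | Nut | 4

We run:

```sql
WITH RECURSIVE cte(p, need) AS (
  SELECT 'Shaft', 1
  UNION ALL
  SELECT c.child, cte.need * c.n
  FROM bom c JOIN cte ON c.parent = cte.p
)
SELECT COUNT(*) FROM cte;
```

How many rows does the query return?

Base: (Shaft, need=1).
Iteration 1: components of {Shaft} -> Arm = 1*1 = 1, Housing = 1*1 = 1.
Iteration 2: components of {Arm,Housing} -> Ring = 1*2 = 2.
Iteration 3: no further components; recursion stops.
Total rows emitted: 4.

4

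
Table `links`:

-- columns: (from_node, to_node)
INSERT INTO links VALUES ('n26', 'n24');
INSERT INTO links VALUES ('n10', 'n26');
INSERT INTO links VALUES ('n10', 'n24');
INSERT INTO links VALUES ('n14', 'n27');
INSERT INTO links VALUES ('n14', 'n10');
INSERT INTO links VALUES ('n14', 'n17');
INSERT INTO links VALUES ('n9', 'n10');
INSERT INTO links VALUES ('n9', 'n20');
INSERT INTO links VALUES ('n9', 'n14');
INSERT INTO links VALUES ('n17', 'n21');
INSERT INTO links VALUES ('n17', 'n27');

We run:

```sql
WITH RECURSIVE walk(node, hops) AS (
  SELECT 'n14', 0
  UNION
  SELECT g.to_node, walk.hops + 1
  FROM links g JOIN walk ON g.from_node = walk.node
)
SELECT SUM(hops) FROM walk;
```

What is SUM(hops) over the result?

14

Base: (n14, hops=0).
Iteration 1: edges from {n14} -> (n10, hops=1), (n17, hops=1), (n27, hops=1).
Iteration 2: edges from {n10,n17,n27} -> (n21, hops=2), (n24, hops=2), (n26, hops=2), (n27, hops=2).
Iteration 3: edges from {n21,n24,n26,n27} -> (n24, hops=3).
Iteration 4: no outgoing edges from {n24}; recursion stops.
SUM(hops) = 0 + 1 + 1 + 1 + 2 + 2 + 2 + 2 + 3 = 14.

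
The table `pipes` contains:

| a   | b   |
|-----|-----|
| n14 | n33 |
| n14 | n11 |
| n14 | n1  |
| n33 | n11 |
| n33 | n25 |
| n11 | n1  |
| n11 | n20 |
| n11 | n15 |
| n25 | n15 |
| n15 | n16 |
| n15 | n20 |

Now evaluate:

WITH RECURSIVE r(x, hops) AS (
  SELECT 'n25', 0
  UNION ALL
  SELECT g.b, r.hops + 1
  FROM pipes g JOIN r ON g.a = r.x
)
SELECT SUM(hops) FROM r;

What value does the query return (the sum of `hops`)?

5

Base: (n25, hops=0).
Iteration 1: edges from {n25} -> (n15, hops=1).
Iteration 2: edges from {n15} -> (n16, hops=2), (n20, hops=2).
Iteration 3: no outgoing edges from {n16,n20}; recursion stops.
SUM(hops) = 0 + 1 + 2 + 2 = 5.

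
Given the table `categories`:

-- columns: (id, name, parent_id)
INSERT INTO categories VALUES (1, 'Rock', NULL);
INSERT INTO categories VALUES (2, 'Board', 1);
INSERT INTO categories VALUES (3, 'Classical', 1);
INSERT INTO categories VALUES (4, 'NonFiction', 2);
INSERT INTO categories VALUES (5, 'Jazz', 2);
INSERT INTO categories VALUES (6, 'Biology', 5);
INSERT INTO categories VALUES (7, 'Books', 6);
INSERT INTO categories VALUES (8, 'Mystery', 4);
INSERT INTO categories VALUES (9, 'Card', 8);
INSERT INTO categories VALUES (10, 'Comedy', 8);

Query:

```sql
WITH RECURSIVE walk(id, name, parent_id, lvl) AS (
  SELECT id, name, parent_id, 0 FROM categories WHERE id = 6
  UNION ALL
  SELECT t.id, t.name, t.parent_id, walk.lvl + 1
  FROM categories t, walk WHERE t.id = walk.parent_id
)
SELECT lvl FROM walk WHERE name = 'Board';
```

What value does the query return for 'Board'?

Base: id=6 (Biology), parent_id=5, lvl 0.
Iteration 1: join on id=5 -> Jazz (id 5, parent_id=2, lvl 1).
Iteration 2: join on id=2 -> Board (id 2, parent_id=1, lvl 2).
Iteration 3: join on id=1 -> Rock (id 1, parent_id=NULL, lvl 3).
Iteration 4: parent_id is NULL; no match; recursion stops.

2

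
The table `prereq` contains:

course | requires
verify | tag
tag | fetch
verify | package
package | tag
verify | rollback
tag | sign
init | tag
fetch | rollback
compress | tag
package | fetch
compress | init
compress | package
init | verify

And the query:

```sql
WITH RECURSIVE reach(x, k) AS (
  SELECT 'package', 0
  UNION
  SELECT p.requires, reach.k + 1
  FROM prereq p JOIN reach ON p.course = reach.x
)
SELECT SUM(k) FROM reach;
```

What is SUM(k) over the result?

Base: (package, k=0).
Iteration 1: edges from {package} -> (fetch, k=1), (tag, k=1).
Iteration 2: edges from {fetch,tag} -> (fetch, k=2), (rollback, k=2), (sign, k=2).
Iteration 3: edges from {fetch,rollback,sign} -> (rollback, k=3).
Iteration 4: no outgoing edges from {rollback}; recursion stops.
SUM(k) = 0 + 1 + 1 + 2 + 2 + 2 + 3 = 11.

11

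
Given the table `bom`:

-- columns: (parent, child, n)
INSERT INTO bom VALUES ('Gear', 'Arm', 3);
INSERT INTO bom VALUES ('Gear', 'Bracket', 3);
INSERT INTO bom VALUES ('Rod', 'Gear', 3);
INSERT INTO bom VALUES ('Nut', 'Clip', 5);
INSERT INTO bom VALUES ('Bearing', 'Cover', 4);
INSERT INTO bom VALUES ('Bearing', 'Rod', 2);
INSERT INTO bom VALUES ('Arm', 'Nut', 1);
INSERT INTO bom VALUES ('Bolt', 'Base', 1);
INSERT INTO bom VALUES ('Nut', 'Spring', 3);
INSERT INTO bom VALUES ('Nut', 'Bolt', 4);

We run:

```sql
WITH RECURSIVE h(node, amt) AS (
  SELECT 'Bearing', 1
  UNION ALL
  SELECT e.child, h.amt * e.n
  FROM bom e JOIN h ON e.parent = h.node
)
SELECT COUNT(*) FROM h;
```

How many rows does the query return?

11

Base: (Bearing, amt=1).
Iteration 1: components of {Bearing} -> Cover = 1*4 = 4, Rod = 1*2 = 2.
Iteration 2: components of {Cover,Rod} -> Gear = 2*3 = 6.
Iteration 3: components of {Gear} -> Arm = 6*3 = 18, Bracket = 6*3 = 18.
Iteration 4: components of {Arm,Bracket} -> Nut = 18*1 = 18.
Iteration 5: components of {Nut} -> Bolt = 18*4 = 72, Clip = 18*5 = 90, Spring = 18*3 = 54.
Iteration 6: components of {Bolt,Clip,Spring} -> Base = 72*1 = 72.
Iteration 7: no further components; recursion stops.
Total rows emitted: 11.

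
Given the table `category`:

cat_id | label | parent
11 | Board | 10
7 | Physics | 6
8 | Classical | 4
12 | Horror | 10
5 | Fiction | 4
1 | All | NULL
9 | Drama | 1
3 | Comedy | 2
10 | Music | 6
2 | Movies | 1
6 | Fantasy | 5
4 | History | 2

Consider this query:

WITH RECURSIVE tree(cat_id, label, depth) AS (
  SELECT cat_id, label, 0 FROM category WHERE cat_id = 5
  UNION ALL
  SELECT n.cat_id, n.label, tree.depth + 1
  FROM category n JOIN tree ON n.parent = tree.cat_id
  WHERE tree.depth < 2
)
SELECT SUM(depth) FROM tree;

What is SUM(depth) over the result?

5

Base: cat_id=5 (Fiction) at depth 0.
Iteration 1: rows with parent in {5} -> Fantasy (id 6, depth 1).
Iteration 2: rows with parent in {6} -> Physics (id 7, depth 2), Music (id 10, depth 2).
Iteration 3: depth < 2 fails for all current rows; recursion stops.
SUM(depth) = 0 + 1 + 2 + 2 = 5.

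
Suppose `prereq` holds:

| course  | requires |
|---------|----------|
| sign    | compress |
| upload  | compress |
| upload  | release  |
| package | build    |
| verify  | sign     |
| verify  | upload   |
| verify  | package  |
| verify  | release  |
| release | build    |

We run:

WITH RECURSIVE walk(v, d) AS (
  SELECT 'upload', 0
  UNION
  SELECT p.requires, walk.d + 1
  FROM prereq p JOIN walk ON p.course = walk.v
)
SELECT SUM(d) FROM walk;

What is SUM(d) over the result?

4

Base: (upload, d=0).
Iteration 1: edges from {upload} -> (compress, d=1), (release, d=1).
Iteration 2: edges from {compress,release} -> (build, d=2).
Iteration 3: no outgoing edges from {build}; recursion stops.
SUM(d) = 0 + 1 + 1 + 2 = 4.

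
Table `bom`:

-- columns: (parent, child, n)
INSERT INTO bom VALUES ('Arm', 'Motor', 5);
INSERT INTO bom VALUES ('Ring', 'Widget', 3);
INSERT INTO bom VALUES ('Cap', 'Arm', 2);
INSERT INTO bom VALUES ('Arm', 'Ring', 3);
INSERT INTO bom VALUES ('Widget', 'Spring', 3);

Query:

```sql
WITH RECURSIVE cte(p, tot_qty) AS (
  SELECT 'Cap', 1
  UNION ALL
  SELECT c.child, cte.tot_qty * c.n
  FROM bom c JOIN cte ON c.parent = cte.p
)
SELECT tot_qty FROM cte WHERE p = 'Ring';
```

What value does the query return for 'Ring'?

6

Base: (Cap, tot_qty=1).
Iteration 1: components of {Cap} -> Arm = 1*2 = 2.
Iteration 2: components of {Arm} -> Motor = 2*5 = 10, Ring = 2*3 = 6.
Iteration 3: components of {Motor,Ring} -> Widget = 6*3 = 18.
Iteration 4: components of {Widget} -> Spring = 18*3 = 54.
Iteration 5: no further components; recursion stops.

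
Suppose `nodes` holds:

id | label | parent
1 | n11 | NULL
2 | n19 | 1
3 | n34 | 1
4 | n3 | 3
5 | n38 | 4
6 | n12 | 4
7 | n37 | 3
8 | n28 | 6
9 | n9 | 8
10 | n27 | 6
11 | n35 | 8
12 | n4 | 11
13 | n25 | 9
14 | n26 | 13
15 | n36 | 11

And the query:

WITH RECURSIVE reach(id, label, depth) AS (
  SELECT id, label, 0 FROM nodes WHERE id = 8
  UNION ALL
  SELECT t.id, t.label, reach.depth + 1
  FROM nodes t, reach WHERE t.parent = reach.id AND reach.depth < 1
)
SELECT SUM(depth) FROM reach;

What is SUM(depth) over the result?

Base: id=8 (n28) at depth 0.
Iteration 1: rows with parent in {8} -> n9 (id 9, depth 1), n35 (id 11, depth 1).
Iteration 2: depth < 1 fails for all current rows; recursion stops.
SUM(depth) = 0 + 1 + 1 = 2.

2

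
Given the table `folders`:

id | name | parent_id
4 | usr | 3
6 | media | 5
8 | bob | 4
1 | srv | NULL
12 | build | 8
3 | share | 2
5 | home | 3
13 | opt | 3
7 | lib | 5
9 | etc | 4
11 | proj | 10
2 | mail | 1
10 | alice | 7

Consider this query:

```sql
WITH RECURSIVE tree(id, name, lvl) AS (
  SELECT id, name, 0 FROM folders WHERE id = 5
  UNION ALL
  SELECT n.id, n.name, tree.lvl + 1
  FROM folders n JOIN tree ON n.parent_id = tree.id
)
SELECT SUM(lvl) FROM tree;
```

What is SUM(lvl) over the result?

Base: id=5 (home) at lvl 0.
Iteration 1: rows with parent_id in {5} -> media (id 6, lvl 1), lib (id 7, lvl 1).
Iteration 2: rows with parent_id in {6,7} -> alice (id 10, lvl 2).
Iteration 3: rows with parent_id in {10} -> proj (id 11, lvl 3).
Iteration 4: no rows with parent_id in {11}; recursion stops.
SUM(lvl) = 0 + 1 + 1 + 2 + 3 = 7.

7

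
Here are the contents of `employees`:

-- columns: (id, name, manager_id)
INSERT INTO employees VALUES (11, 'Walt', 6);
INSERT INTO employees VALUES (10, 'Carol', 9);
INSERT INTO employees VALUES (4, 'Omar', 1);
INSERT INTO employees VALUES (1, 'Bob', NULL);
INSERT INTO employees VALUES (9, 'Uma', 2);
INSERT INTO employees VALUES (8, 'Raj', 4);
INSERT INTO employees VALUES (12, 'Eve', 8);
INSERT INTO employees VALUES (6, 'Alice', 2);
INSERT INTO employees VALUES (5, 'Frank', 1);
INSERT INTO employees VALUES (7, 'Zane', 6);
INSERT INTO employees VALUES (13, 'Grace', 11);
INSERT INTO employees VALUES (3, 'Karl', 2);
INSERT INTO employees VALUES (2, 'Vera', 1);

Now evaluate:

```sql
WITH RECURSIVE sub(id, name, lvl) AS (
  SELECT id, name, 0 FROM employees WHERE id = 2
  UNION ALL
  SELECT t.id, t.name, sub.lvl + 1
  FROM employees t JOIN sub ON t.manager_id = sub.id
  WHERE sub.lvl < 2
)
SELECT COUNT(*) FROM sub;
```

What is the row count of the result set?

Base: id=2 (Vera) at lvl 0.
Iteration 1: rows with manager_id in {2} -> Karl (id 3, lvl 1), Alice (id 6, lvl 1), Uma (id 9, lvl 1).
Iteration 2: rows with manager_id in {3,6,9} -> Zane (id 7, lvl 2), Carol (id 10, lvl 2), Walt (id 11, lvl 2).
Iteration 3: lvl < 2 fails for all current rows; recursion stops.
Total rows emitted: 7.

7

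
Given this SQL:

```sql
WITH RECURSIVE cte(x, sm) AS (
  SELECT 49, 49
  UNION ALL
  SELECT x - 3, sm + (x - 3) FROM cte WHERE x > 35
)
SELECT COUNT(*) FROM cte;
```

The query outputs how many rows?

Base: x=49, sm=49.
Iteration 1: 49 > 35 holds -> x = 49 - 3 = 46, sm = 49 + 46 = 95.
Iteration 2: 46 > 35 holds -> x = 46 - 3 = 43, sm = 95 + 43 = 138.
Iteration 3: 43 > 35 holds -> x = 43 - 3 = 40, sm = 138 + 40 = 178.
Iteration 4: 40 > 35 holds -> x = 40 - 3 = 37, sm = 178 + 37 = 215.
Iteration 5: 37 > 35 holds -> x = 37 - 3 = 34, sm = 215 + 34 = 249.
Iteration 6: 34 > 35 fails; recursion stops.
Total rows emitted: 6.

6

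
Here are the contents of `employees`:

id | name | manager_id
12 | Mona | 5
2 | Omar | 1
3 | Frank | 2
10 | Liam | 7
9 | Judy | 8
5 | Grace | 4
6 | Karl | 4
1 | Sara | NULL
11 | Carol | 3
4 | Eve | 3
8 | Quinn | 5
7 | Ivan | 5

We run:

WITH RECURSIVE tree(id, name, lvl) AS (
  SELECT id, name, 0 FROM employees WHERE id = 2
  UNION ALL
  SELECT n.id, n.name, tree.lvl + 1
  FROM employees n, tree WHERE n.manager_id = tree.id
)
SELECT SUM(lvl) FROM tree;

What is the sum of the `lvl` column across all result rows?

Base: id=2 (Omar) at lvl 0.
Iteration 1: rows with manager_id in {2} -> Frank (id 3, lvl 1).
Iteration 2: rows with manager_id in {3} -> Eve (id 4, lvl 2), Carol (id 11, lvl 2).
Iteration 3: rows with manager_id in {4,11} -> Grace (id 5, lvl 3), Karl (id 6, lvl 3).
Iteration 4: rows with manager_id in {5,6} -> Ivan (id 7, lvl 4), Quinn (id 8, lvl 4), Mona (id 12, lvl 4).
Iteration 5: rows with manager_id in {7,8,12} -> Judy (id 9, lvl 5), Liam (id 10, lvl 5).
Iteration 6: no rows with manager_id in {9,10}; recursion stops.
SUM(lvl) = 0 + 1 + 2 + 2 + 3 + 3 + 4 + 4 + 4 + 5 + 5 = 33.

33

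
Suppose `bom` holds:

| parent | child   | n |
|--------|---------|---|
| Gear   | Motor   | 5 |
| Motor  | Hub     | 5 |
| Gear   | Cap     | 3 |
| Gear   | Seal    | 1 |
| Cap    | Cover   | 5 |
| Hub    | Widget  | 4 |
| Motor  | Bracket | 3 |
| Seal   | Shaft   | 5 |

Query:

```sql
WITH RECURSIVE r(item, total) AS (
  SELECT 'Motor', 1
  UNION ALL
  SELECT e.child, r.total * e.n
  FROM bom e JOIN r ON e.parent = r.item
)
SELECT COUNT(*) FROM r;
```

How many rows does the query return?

Base: (Motor, total=1).
Iteration 1: components of {Motor} -> Bracket = 1*3 = 3, Hub = 1*5 = 5.
Iteration 2: components of {Bracket,Hub} -> Widget = 5*4 = 20.
Iteration 3: no further components; recursion stops.
Total rows emitted: 4.

4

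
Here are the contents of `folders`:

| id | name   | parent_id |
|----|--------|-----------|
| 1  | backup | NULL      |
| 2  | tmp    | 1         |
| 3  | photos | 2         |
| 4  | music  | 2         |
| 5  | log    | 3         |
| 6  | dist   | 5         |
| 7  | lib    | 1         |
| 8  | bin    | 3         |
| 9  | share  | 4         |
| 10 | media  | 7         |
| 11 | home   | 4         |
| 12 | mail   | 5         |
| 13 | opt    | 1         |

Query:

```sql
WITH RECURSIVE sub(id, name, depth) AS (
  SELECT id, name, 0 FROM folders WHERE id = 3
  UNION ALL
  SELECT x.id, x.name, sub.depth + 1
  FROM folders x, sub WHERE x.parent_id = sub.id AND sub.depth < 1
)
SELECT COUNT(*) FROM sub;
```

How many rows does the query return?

Base: id=3 (photos) at depth 0.
Iteration 1: rows with parent_id in {3} -> log (id 5, depth 1), bin (id 8, depth 1).
Iteration 2: depth < 1 fails for all current rows; recursion stops.
Total rows emitted: 3.

3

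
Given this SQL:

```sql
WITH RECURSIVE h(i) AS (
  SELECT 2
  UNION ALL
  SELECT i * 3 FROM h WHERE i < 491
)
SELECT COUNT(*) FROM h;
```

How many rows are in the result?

Base: i=2.
Iteration 1: 2 < 491 holds -> i = 2 * 3 = 6.
Iteration 2: 6 < 491 holds -> i = 6 * 3 = 18.
Iteration 3: 18 < 491 holds -> i = 18 * 3 = 54.
Iteration 4: 54 < 491 holds -> i = 54 * 3 = 162.
Iteration 5: 162 < 491 holds -> i = 162 * 3 = 486.
Iteration 6: 486 < 491 holds -> i = 486 * 3 = 1458.
Iteration 7: 1458 < 491 fails; recursion stops.
Total rows emitted: 7.

7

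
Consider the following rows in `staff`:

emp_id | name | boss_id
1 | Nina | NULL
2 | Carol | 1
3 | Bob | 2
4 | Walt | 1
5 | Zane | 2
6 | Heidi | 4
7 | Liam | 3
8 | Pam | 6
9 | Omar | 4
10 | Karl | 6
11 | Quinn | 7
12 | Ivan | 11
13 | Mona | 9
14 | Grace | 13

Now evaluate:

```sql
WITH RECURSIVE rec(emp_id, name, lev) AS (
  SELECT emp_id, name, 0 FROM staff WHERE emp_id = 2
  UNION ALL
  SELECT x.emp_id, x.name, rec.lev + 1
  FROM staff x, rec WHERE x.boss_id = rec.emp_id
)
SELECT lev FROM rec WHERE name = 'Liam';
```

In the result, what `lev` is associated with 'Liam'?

2

Base: emp_id=2 (Carol) at lev 0.
Iteration 1: rows with boss_id in {2} -> Bob (id 3, lev 1), Zane (id 5, lev 1).
Iteration 2: rows with boss_id in {3,5} -> Liam (id 7, lev 2).
Iteration 3: rows with boss_id in {7} -> Quinn (id 11, lev 3).
Iteration 4: rows with boss_id in {11} -> Ivan (id 12, lev 4).
Iteration 5: no rows with boss_id in {12}; recursion stops.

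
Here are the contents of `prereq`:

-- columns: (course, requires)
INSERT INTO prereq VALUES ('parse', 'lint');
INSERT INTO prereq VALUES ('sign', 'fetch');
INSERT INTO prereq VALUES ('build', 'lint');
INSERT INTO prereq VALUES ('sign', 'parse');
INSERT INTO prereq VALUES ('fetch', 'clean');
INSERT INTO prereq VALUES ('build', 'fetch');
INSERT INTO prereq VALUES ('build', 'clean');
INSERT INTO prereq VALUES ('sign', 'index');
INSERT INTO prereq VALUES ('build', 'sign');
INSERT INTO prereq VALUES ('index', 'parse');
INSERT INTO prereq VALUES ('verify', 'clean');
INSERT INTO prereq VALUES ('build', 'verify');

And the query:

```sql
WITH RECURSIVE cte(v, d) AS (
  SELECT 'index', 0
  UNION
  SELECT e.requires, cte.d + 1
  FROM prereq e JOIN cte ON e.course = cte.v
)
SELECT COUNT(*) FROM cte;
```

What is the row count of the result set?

3

Base: (index, d=0).
Iteration 1: edges from {index} -> (parse, d=1).
Iteration 2: edges from {parse} -> (lint, d=2).
Iteration 3: no outgoing edges from {lint}; recursion stops.
Total rows emitted: 3.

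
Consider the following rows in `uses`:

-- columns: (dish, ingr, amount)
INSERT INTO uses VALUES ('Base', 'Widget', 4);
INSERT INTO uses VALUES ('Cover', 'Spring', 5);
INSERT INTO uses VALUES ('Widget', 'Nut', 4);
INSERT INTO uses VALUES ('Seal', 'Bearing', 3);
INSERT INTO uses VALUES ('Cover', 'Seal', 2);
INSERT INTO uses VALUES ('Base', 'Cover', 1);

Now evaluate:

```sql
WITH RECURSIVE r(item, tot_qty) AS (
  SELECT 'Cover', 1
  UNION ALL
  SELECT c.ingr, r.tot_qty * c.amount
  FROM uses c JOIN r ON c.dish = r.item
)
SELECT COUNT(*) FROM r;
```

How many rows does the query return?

Base: (Cover, tot_qty=1).
Iteration 1: components of {Cover} -> Seal = 1*2 = 2, Spring = 1*5 = 5.
Iteration 2: components of {Seal,Spring} -> Bearing = 2*3 = 6.
Iteration 3: no further components; recursion stops.
Total rows emitted: 4.

4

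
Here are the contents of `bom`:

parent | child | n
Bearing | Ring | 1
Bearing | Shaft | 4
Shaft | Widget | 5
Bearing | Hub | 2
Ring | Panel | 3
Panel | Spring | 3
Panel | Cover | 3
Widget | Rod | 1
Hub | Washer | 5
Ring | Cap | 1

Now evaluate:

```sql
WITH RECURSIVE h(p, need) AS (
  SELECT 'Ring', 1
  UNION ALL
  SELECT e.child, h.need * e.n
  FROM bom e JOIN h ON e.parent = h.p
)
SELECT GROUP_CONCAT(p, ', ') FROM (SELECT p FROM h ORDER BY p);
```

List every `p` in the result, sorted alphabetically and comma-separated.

Base: (Ring, need=1).
Iteration 1: components of {Ring} -> Cap = 1*1 = 1, Panel = 1*3 = 3.
Iteration 2: components of {Cap,Panel} -> Cover = 3*3 = 9, Spring = 3*3 = 9.
Iteration 3: no further components; recursion stops.

Cap, Cover, Panel, Ring, Spring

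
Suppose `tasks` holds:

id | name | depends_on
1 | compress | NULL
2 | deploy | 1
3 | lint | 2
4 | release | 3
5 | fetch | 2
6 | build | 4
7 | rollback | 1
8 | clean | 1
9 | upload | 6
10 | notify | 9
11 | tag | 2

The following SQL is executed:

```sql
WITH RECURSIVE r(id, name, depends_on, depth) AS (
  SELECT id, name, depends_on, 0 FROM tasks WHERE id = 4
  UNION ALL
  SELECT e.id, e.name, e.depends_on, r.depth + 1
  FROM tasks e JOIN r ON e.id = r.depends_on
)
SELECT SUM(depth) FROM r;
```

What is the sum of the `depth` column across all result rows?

Base: id=4 (release), depends_on=3, depth 0.
Iteration 1: join on id=3 -> lint (id 3, depends_on=2, depth 1).
Iteration 2: join on id=2 -> deploy (id 2, depends_on=1, depth 2).
Iteration 3: join on id=1 -> compress (id 1, depends_on=NULL, depth 3).
Iteration 4: depends_on is NULL; no match; recursion stops.
SUM(depth) = 0 + 1 + 2 + 3 = 6.

6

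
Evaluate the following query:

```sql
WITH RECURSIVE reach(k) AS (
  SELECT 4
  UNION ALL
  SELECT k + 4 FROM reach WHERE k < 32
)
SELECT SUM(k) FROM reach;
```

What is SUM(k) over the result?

144

Base: k=4.
Iteration 1: 4 < 32 holds -> k = 4 + 4 = 8.
Iteration 2: 8 < 32 holds -> k = 8 + 4 = 12.
Iteration 3: 12 < 32 holds -> k = 12 + 4 = 16.
Iteration 4: 16 < 32 holds -> k = 16 + 4 = 20.
Iteration 5: 20 < 32 holds -> k = 20 + 4 = 24.
Iteration 6: 24 < 32 holds -> k = 24 + 4 = 28.
Iteration 7: 28 < 32 holds -> k = 28 + 4 = 32.
Iteration 8: 32 < 32 fails; recursion stops.
SUM(k) = 4 + 8 + 12 + 16 + 20 + 24 + 28 + 32 = 144.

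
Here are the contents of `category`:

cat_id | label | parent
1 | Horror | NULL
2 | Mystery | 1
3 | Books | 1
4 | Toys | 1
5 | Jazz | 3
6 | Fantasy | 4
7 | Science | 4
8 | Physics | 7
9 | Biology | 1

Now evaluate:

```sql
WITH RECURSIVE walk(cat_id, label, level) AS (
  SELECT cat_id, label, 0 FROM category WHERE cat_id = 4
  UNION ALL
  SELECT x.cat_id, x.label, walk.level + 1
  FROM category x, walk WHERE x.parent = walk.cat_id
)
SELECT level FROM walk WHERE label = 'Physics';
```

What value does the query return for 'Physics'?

2

Base: cat_id=4 (Toys) at level 0.
Iteration 1: rows with parent in {4} -> Fantasy (id 6, level 1), Science (id 7, level 1).
Iteration 2: rows with parent in {6,7} -> Physics (id 8, level 2).
Iteration 3: no rows with parent in {8}; recursion stops.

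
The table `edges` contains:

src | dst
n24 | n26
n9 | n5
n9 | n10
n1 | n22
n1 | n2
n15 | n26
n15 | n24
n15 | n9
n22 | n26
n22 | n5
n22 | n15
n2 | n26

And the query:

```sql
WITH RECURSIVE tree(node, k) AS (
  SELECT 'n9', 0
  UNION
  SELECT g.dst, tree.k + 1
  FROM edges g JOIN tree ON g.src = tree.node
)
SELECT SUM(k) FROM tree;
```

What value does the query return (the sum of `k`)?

2

Base: (n9, k=0).
Iteration 1: edges from {n9} -> (n10, k=1), (n5, k=1).
Iteration 2: no outgoing edges from {n10,n5}; recursion stops.
SUM(k) = 0 + 1 + 1 = 2.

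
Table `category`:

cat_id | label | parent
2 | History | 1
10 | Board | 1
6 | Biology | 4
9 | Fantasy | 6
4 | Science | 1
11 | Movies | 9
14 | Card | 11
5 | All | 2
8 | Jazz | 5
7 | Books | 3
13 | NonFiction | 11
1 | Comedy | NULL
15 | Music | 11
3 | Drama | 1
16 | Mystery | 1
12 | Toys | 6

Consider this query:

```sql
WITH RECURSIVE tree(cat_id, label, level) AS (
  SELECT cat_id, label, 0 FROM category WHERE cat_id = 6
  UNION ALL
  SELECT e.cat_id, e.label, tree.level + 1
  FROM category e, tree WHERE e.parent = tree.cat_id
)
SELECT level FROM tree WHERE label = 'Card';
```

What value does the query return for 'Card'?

Base: cat_id=6 (Biology) at level 0.
Iteration 1: rows with parent in {6} -> Fantasy (id 9, level 1), Toys (id 12, level 1).
Iteration 2: rows with parent in {9,12} -> Movies (id 11, level 2).
Iteration 3: rows with parent in {11} -> NonFiction (id 13, level 3), Card (id 14, level 3), Music (id 15, level 3).
Iteration 4: no rows with parent in {13,14,15}; recursion stops.

3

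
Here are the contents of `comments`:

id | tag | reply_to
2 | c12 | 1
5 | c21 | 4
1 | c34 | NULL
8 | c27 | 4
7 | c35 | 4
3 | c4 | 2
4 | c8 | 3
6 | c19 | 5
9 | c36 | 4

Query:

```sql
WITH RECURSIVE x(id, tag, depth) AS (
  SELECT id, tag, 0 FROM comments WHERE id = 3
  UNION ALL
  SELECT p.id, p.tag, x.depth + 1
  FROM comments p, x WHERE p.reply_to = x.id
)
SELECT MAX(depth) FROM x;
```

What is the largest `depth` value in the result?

Base: id=3 (c4) at depth 0.
Iteration 1: rows with reply_to in {3} -> c8 (id 4, depth 1).
Iteration 2: rows with reply_to in {4} -> c21 (id 5, depth 2), c35 (id 7, depth 2), c27 (id 8, depth 2), c36 (id 9, depth 2).
Iteration 3: rows with reply_to in {5,7,8,9} -> c19 (id 6, depth 3).
Iteration 4: no rows with reply_to in {6}; recursion stops.
depth values: 0, 1, 2, 2, 2, 2, 3; the maximum is 3.

3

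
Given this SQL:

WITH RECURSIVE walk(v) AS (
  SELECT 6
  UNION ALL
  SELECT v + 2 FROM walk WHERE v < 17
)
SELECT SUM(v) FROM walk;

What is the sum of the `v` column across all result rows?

84

Base: v=6.
Iteration 1: 6 < 17 holds -> v = 6 + 2 = 8.
Iteration 2: 8 < 17 holds -> v = 8 + 2 = 10.
Iteration 3: 10 < 17 holds -> v = 10 + 2 = 12.
Iteration 4: 12 < 17 holds -> v = 12 + 2 = 14.
Iteration 5: 14 < 17 holds -> v = 14 + 2 = 16.
Iteration 6: 16 < 17 holds -> v = 16 + 2 = 18.
Iteration 7: 18 < 17 fails; recursion stops.
SUM(v) = 6 + 8 + 10 + 12 + 14 + 16 + 18 = 84.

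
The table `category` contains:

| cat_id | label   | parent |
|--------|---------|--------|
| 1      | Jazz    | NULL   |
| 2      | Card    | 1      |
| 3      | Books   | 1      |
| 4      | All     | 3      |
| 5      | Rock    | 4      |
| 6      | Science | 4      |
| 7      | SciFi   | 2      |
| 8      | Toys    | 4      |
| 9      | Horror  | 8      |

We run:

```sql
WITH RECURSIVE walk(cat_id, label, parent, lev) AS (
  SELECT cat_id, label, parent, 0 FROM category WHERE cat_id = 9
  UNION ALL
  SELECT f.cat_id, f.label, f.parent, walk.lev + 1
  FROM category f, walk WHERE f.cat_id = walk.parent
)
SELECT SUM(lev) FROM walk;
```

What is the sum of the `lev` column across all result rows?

10

Base: cat_id=9 (Horror), parent=8, lev 0.
Iteration 1: join on cat_id=8 -> Toys (id 8, parent=4, lev 1).
Iteration 2: join on cat_id=4 -> All (id 4, parent=3, lev 2).
Iteration 3: join on cat_id=3 -> Books (id 3, parent=1, lev 3).
Iteration 4: join on cat_id=1 -> Jazz (id 1, parent=NULL, lev 4).
Iteration 5: parent is NULL; no match; recursion stops.
SUM(lev) = 0 + 1 + 2 + 3 + 4 = 10.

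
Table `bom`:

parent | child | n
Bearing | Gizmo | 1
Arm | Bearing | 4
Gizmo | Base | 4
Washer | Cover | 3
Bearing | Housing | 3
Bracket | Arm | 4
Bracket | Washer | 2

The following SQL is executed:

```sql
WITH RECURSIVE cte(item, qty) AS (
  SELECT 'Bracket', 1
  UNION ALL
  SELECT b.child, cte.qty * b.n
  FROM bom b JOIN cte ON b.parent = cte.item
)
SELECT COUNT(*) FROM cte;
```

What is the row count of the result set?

Base: (Bracket, qty=1).
Iteration 1: components of {Bracket} -> Arm = 1*4 = 4, Washer = 1*2 = 2.
Iteration 2: components of {Arm,Washer} -> Bearing = 4*4 = 16, Cover = 2*3 = 6.
Iteration 3: components of {Bearing,Cover} -> Gizmo = 16*1 = 16, Housing = 16*3 = 48.
Iteration 4: components of {Gizmo,Housing} -> Base = 16*4 = 64.
Iteration 5: no further components; recursion stops.
Total rows emitted: 8.

8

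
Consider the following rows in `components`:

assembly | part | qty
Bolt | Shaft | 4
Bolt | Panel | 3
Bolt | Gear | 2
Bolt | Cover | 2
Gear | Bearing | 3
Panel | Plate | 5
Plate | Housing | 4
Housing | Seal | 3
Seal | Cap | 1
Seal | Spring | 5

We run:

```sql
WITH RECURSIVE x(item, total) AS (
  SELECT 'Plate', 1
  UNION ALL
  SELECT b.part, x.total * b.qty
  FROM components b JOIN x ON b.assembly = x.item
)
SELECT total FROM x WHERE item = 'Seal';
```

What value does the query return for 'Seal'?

Base: (Plate, total=1).
Iteration 1: components of {Plate} -> Housing = 1*4 = 4.
Iteration 2: components of {Housing} -> Seal = 4*3 = 12.
Iteration 3: components of {Seal} -> Cap = 12*1 = 12, Spring = 12*5 = 60.
Iteration 4: no further components; recursion stops.

12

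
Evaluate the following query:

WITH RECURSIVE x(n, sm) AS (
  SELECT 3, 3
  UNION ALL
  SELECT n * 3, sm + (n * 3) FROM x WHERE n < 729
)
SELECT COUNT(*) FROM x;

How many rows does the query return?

Base: n=3, sm=3.
Iteration 1: 3 < 729 holds -> n = 3 * 3 = 9, sm = 3 + 9 = 12.
Iteration 2: 9 < 729 holds -> n = 9 * 3 = 27, sm = 12 + 27 = 39.
Iteration 3: 27 < 729 holds -> n = 27 * 3 = 81, sm = 39 + 81 = 120.
Iteration 4: 81 < 729 holds -> n = 81 * 3 = 243, sm = 120 + 243 = 363.
Iteration 5: 243 < 729 holds -> n = 243 * 3 = 729, sm = 363 + 729 = 1092.
Iteration 6: 729 < 729 fails; recursion stops.
Total rows emitted: 6.

6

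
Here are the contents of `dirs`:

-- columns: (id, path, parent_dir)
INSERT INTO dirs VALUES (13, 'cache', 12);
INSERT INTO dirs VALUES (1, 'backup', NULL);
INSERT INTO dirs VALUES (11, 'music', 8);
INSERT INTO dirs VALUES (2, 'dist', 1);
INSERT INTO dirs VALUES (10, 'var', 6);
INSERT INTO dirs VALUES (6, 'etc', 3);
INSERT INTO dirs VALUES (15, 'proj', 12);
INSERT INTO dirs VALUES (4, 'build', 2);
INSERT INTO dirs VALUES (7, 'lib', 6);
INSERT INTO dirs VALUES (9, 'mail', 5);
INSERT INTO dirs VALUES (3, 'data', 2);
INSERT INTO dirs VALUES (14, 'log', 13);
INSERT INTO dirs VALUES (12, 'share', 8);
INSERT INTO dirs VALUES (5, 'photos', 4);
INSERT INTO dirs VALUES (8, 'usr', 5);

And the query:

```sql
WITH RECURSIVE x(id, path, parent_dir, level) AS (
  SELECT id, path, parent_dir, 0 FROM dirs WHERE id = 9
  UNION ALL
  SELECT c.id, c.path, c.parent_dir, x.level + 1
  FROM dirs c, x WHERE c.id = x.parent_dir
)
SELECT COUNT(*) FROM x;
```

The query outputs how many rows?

Base: id=9 (mail), parent_dir=5, level 0.
Iteration 1: join on id=5 -> photos (id 5, parent_dir=4, level 1).
Iteration 2: join on id=4 -> build (id 4, parent_dir=2, level 2).
Iteration 3: join on id=2 -> dist (id 2, parent_dir=1, level 3).
Iteration 4: join on id=1 -> backup (id 1, parent_dir=NULL, level 4).
Iteration 5: parent_dir is NULL; no match; recursion stops.
Total rows emitted: 5.

5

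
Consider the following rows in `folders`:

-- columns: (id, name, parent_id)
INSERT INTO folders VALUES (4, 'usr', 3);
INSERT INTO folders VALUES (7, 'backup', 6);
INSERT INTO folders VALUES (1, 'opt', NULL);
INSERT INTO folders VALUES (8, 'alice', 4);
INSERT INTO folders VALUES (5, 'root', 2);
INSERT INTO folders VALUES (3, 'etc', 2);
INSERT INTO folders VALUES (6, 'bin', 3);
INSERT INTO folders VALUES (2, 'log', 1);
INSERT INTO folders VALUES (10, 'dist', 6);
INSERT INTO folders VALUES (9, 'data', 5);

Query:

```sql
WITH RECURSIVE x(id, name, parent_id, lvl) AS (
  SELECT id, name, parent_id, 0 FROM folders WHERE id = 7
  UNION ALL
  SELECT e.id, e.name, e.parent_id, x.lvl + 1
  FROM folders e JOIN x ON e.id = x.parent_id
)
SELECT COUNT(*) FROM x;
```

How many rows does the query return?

Base: id=7 (backup), parent_id=6, lvl 0.
Iteration 1: join on id=6 -> bin (id 6, parent_id=3, lvl 1).
Iteration 2: join on id=3 -> etc (id 3, parent_id=2, lvl 2).
Iteration 3: join on id=2 -> log (id 2, parent_id=1, lvl 3).
Iteration 4: join on id=1 -> opt (id 1, parent_id=NULL, lvl 4).
Iteration 5: parent_id is NULL; no match; recursion stops.
Total rows emitted: 5.

5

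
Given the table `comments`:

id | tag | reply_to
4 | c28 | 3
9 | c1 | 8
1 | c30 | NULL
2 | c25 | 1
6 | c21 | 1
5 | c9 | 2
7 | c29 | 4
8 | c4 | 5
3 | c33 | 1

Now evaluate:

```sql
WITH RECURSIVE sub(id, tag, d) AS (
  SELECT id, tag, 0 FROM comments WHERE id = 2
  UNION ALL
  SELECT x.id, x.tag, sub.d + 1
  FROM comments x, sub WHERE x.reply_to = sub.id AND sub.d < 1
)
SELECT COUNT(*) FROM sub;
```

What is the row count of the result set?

2

Base: id=2 (c25) at d 0.
Iteration 1: rows with reply_to in {2} -> c9 (id 5, d 1).
Iteration 2: d < 1 fails for all current rows; recursion stops.
Total rows emitted: 2.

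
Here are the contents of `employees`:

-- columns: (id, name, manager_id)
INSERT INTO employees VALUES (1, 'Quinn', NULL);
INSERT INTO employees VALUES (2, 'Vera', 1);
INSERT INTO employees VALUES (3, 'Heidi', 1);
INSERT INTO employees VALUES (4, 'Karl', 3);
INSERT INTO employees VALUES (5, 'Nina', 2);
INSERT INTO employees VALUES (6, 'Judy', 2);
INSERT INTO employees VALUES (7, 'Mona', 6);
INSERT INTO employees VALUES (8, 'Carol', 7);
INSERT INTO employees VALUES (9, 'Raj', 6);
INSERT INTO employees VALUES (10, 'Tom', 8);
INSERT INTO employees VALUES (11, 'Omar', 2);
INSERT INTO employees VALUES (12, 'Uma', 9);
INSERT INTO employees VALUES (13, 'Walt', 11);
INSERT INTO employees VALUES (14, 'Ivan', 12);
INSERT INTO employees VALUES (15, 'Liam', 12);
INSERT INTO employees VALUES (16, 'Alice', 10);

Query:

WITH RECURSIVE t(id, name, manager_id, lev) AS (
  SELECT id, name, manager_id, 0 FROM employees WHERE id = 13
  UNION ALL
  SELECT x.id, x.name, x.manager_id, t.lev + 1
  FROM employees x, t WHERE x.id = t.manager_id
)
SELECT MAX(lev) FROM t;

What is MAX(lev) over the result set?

Base: id=13 (Walt), manager_id=11, lev 0.
Iteration 1: join on id=11 -> Omar (id 11, manager_id=2, lev 1).
Iteration 2: join on id=2 -> Vera (id 2, manager_id=1, lev 2).
Iteration 3: join on id=1 -> Quinn (id 1, manager_id=NULL, lev 3).
Iteration 4: manager_id is NULL; no match; recursion stops.
lev values: 0, 1, 2, 3; the maximum is 3.

3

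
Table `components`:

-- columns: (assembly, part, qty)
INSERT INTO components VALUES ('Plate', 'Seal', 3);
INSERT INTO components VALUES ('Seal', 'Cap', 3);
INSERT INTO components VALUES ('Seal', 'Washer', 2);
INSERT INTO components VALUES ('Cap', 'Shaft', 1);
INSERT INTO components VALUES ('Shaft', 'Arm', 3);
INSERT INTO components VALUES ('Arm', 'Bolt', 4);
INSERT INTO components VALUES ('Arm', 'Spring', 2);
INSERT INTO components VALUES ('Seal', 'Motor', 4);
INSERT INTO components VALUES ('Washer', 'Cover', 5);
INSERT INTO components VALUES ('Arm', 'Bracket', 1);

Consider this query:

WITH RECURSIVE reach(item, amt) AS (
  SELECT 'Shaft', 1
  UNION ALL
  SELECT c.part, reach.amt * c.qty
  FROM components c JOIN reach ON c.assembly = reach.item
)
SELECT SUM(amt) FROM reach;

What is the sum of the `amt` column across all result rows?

25

Base: (Shaft, amt=1).
Iteration 1: components of {Shaft} -> Arm = 1*3 = 3.
Iteration 2: components of {Arm} -> Bolt = 3*4 = 12, Bracket = 3*1 = 3, Spring = 3*2 = 6.
Iteration 3: no further components; recursion stops.
SUM(amt) = 1 + 3 + 12 + 6 + 3 = 25.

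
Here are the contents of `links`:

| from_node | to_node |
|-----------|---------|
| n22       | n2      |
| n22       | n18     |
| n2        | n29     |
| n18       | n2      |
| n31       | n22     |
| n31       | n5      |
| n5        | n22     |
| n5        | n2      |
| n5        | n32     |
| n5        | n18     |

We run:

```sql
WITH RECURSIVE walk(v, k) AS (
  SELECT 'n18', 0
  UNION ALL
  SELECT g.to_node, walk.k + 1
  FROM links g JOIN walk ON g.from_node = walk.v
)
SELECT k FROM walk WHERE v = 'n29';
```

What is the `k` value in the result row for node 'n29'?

2

Base: (n18, k=0).
Iteration 1: edges from {n18} -> (n2, k=1).
Iteration 2: edges from {n2} -> (n29, k=2).
Iteration 3: no outgoing edges from {n29}; recursion stops.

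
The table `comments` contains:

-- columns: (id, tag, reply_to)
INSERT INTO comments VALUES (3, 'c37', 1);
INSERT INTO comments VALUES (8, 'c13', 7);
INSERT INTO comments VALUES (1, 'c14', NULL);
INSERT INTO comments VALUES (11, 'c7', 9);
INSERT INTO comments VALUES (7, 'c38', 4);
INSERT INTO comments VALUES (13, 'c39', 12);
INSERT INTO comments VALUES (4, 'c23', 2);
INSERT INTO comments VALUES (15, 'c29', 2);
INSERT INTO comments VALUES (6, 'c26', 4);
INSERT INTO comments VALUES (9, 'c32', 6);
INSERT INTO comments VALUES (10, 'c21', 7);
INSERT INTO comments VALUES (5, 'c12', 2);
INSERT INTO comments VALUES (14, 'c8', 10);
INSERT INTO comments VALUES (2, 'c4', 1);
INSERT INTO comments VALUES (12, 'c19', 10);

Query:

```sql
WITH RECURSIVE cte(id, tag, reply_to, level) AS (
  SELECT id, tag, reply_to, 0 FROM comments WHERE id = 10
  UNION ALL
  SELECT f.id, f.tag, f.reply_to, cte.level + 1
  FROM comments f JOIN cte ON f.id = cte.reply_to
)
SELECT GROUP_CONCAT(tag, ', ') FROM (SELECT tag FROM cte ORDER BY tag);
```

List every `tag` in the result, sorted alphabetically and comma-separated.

Base: id=10 (c21), reply_to=7, level 0.
Iteration 1: join on id=7 -> c38 (id 7, reply_to=4, level 1).
Iteration 2: join on id=4 -> c23 (id 4, reply_to=2, level 2).
Iteration 3: join on id=2 -> c4 (id 2, reply_to=1, level 3).
Iteration 4: join on id=1 -> c14 (id 1, reply_to=NULL, level 4).
Iteration 5: reply_to is NULL; no match; recursion stops.

c14, c21, c23, c38, c4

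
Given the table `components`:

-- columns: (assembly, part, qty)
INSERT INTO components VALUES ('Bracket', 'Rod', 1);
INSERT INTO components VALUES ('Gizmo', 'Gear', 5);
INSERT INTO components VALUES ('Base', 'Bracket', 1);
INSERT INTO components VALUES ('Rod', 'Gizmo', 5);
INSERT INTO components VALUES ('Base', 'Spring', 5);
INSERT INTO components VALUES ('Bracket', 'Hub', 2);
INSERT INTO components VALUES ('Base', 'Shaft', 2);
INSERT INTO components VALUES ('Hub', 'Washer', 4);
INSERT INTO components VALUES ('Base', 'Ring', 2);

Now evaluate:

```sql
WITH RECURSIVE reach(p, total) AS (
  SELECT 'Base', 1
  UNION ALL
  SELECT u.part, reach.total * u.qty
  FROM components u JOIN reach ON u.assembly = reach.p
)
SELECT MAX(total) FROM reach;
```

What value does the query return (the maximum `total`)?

Base: (Base, total=1).
Iteration 1: components of {Base} -> Bracket = 1*1 = 1, Ring = 1*2 = 2, Shaft = 1*2 = 2, Spring = 1*5 = 5.
Iteration 2: components of {Bracket,Ring,Shaft,Spring} -> Hub = 1*2 = 2, Rod = 1*1 = 1.
Iteration 3: components of {Hub,Rod} -> Gizmo = 1*5 = 5, Washer = 2*4 = 8.
Iteration 4: components of {Gizmo,Washer} -> Gear = 5*5 = 25.
Iteration 5: no further components; recursion stops.
total values: 1, 1, 2, 5, 2, 1, 2, 5, 8, 25; the maximum is 25.

25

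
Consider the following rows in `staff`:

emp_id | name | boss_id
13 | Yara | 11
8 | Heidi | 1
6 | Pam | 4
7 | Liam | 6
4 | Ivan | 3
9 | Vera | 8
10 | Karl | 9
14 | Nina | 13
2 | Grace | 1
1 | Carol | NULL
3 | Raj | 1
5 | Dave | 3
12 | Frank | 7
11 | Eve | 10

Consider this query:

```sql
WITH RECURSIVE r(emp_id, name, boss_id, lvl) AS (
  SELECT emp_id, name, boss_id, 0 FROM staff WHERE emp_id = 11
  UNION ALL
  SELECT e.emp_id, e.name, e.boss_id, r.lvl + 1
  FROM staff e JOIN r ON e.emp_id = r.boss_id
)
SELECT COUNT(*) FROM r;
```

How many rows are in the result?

5

Base: emp_id=11 (Eve), boss_id=10, lvl 0.
Iteration 1: join on emp_id=10 -> Karl (id 10, boss_id=9, lvl 1).
Iteration 2: join on emp_id=9 -> Vera (id 9, boss_id=8, lvl 2).
Iteration 3: join on emp_id=8 -> Heidi (id 8, boss_id=1, lvl 3).
Iteration 4: join on emp_id=1 -> Carol (id 1, boss_id=NULL, lvl 4).
Iteration 5: boss_id is NULL; no match; recursion stops.
Total rows emitted: 5.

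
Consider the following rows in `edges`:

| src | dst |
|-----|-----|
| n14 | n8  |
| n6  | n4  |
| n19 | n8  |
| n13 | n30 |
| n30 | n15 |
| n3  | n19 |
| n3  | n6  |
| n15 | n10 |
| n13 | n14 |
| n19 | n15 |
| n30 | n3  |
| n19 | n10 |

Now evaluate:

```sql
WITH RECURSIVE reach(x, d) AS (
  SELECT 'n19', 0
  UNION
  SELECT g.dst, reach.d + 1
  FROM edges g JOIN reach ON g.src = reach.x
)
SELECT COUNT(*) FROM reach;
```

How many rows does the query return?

Base: (n19, d=0).
Iteration 1: edges from {n19} -> (n10, d=1), (n15, d=1), (n8, d=1).
Iteration 2: edges from {n10,n15,n8} -> (n10, d=2).
Iteration 3: no outgoing edges from {n10}; recursion stops.
Total rows emitted: 5.

5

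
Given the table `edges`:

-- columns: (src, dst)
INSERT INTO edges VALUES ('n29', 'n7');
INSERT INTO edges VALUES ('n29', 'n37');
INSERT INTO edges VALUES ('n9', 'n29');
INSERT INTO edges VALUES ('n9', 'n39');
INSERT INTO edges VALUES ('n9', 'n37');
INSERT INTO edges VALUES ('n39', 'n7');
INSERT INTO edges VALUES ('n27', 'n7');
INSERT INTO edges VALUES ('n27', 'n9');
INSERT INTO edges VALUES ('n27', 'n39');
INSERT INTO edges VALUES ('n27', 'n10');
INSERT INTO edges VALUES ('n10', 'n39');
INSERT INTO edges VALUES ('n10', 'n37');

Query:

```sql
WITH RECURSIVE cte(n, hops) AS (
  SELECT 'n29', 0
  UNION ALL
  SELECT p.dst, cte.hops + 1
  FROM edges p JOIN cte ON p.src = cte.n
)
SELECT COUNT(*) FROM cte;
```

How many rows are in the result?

3

Base: (n29, hops=0).
Iteration 1: edges from {n29} -> (n37, hops=1), (n7, hops=1).
Iteration 2: no outgoing edges from {n37,n7}; recursion stops.
Total rows emitted: 3.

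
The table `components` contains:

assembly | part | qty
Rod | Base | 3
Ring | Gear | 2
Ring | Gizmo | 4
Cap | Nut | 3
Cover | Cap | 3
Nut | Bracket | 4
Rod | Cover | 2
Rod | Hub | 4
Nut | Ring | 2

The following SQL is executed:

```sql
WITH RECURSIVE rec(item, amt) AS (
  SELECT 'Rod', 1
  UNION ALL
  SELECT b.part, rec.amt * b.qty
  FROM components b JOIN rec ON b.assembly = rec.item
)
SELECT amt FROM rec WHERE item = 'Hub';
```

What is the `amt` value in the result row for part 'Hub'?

4

Base: (Rod, amt=1).
Iteration 1: components of {Rod} -> Base = 1*3 = 3, Cover = 1*2 = 2, Hub = 1*4 = 4.
Iteration 2: components of {Base,Cover,Hub} -> Cap = 2*3 = 6.
Iteration 3: components of {Cap} -> Nut = 6*3 = 18.
Iteration 4: components of {Nut} -> Bracket = 18*4 = 72, Ring = 18*2 = 36.
Iteration 5: components of {Bracket,Ring} -> Gear = 36*2 = 72, Gizmo = 36*4 = 144.
Iteration 6: no further components; recursion stops.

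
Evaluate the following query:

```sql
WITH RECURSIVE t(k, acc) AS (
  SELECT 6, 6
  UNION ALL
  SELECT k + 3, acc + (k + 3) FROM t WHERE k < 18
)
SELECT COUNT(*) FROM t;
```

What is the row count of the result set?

5

Base: k=6, acc=6.
Iteration 1: 6 < 18 holds -> k = 6 + 3 = 9, acc = 6 + 9 = 15.
Iteration 2: 9 < 18 holds -> k = 9 + 3 = 12, acc = 15 + 12 = 27.
Iteration 3: 12 < 18 holds -> k = 12 + 3 = 15, acc = 27 + 15 = 42.
Iteration 4: 15 < 18 holds -> k = 15 + 3 = 18, acc = 42 + 18 = 60.
Iteration 5: 18 < 18 fails; recursion stops.
Total rows emitted: 5.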